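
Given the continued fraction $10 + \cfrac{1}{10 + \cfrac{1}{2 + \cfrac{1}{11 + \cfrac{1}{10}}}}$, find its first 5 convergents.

Using the convergent recurrence p_i = a_i*p_{i-1} + p_{i-2}, q_i = a_i*q_{i-1} + q_{i-2} with p_{-2}=0, p_{-1}=1, q_{-2}=1, q_{-1}=0:
  i=0: a_0=10, p_0 = 10*1 + 0 = 10, q_0 = 10*0 + 1 = 1.
  i=1: a_1=10, p_1 = 10*10 + 1 = 101, q_1 = 10*1 + 0 = 10.
  i=2: a_2=2, p_2 = 2*101 + 10 = 212, q_2 = 2*10 + 1 = 21.
  i=3: a_3=11, p_3 = 11*212 + 101 = 2433, q_3 = 11*21 + 10 = 241.
  i=4: a_4=10, p_4 = 10*2433 + 212 = 24542, q_4 = 10*241 + 21 = 2431.

10/1, 101/10, 212/21, 2433/241, 24542/2431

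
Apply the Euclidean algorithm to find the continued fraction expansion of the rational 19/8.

[2; 2, 1, 2]

Run the Euclidean algorithm on 19 and 8; the successive quotients are the partial quotients a_0, a_1, ... (each step inverts the fractional part left over by the previous one):
  19 = 2*8 + 3, so a_0 = 2.
  8 = 2*3 + 2, so a_1 = 2.
  3 = 1*2 + 1, so a_2 = 1.
  2 = 2*1 + 0, so a_3 = 2.
The remainder reaches 0 after 4 divisions, so the expansion has 4 partial quotients, read off in order.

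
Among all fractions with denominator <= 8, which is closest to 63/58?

9/8

Expand x = 63/58 as a continued fraction with the Euclidean algorithm:
  63 = 1*58 + 5, so a_0 = 1.
  58 = 11*5 + 3, so a_1 = 11.
  5 = 1*3 + 2, so a_2 = 1.
  3 = 1*2 + 1, so a_3 = 1.
  2 = 2*1 + 0, so a_4 = 2.
so x = [1; 11, 1, 1, 2].
Convergents (p_i = a_i*p_{i-1} + p_{i-2}, q_i = a_i*q_{i-1} + q_{i-2} with p_{-2}=0, p_{-1}=1, q_{-2}=1, q_{-1}=0), until the denominator exceeds 8:
  i=0: a_0=1, p_0 = 1*1 + 0 = 1, q_0 = 1*0 + 1 = 1.
  i=1: a_1=11, p_1 = 11*1 + 1 = 12, q_1 = 11*1 + 0 = 11.
q_1 = 11 > 8, so the last convergent with denominator <= 8 is p_0/q_0 = 1/1.
The closest fraction with denominator <= 8 is either p_0/q_0 or the intermediate fraction (k*p_0 + p_{-1})/(k*q_0 + q_{-1}) with the largest k >= 1 whose denominator stays <= 8; these approach x as k grows, and every other convergent or intermediate fraction in range is farther away.
Largest k: floor((8 - q_{-1})/q_0) = floor((8 - 0)/1) = 8 (using the seeds p_{-1} = 1, q_{-1} = 0).
That gives (8*1 + 1)/(8*1 + 0) = 9/8.
Compare the errors: |x - 1/1| = |63*1 - 1*58|/(58*1) = 5/58, and |x - 9/8| = |63*8 - 9*58|/(58*8) = 18/464.
Cross-multiplying, 18*58 = 1044 < 2320 = 5*464, so 18/464 is smaller: the intermediate fraction 9/8 is closer to x than 1/1.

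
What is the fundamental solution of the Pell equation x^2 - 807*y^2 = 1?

First expand sqrt(807) as a continued fraction. With x_i = (sqrt(807) + m_i)/d_i and (m_0, d_0) = (0, 1): a_0 = floor(sqrt(807)) = 28, since 28^2 = 784 <= 807 < 841 = 29^2.
Iterate m_{i+1} = d_i*a_i - m_i, d_{i+1} = (807 - m_{i+1}^2)/d_i, a_{i+1} = floor((a_0 + m_{i+1})/d_{i+1}):
  m_1 = 1*28 - 0 = 28, d_1 = (807 - 28^2)/1 = 23/1 = 23, a_1 = floor((28 + 28)/23) = 2.
  m_2 = 23*2 - 28 = 18, d_2 = (807 - 18^2)/23 = 483/23 = 21, a_2 = floor((28 + 18)/21) = 2.
  m_3 = 21*2 - 18 = 24, d_3 = (807 - 24^2)/21 = 231/21 = 11, a_3 = floor((28 + 24)/11) = 4.
  m_4 = 11*4 - 24 = 20, d_4 = (807 - 20^2)/11 = 407/11 = 37, a_4 = floor((28 + 20)/37) = 1.
  m_5 = 37*1 - 20 = 17, d_5 = (807 - 17^2)/37 = 518/37 = 14, a_5 = floor((28 + 17)/14) = 3.
  m_6 = 14*3 - 17 = 25, d_6 = (807 - 25^2)/14 = 182/14 = 13, a_6 = floor((28 + 25)/13) = 4.
  m_7 = 13*4 - 25 = 27, d_7 = (807 - 27^2)/13 = 78/13 = 6, a_7 = floor((28 + 27)/6) = 9.
  m_8 = 6*9 - 27 = 27, d_8 = (807 - 27^2)/6 = 78/6 = 13, a_8 = floor((28 + 27)/13) = 4.
  m_9 = 13*4 - 27 = 25, d_9 = (807 - 25^2)/13 = 182/13 = 14, a_9 = floor((28 + 25)/14) = 3.
  m_10 = 14*3 - 25 = 17, d_10 = (807 - 17^2)/14 = 518/14 = 37, a_10 = floor((28 + 17)/37) = 1.
  m_11 = 37*1 - 17 = 20, d_11 = (807 - 20^2)/37 = 407/37 = 11, a_11 = floor((28 + 20)/11) = 4.
  m_12 = 11*4 - 20 = 24, d_12 = (807 - 24^2)/11 = 231/11 = 21, a_12 = floor((28 + 24)/21) = 2.
  m_13 = 21*2 - 24 = 18, d_13 = (807 - 18^2)/21 = 483/21 = 23, a_13 = floor((28 + 18)/23) = 2.
  m_14 = 23*2 - 18 = 28, d_14 = (807 - 28^2)/23 = 23/23 = 1, a_14 = floor((28 + 28)/1) = 56.
  m_15 = 1*56 - 28 = 28, d_15 = (807 - 28^2)/1 = 23/1 = 23: (m_15, d_15) = (m_1, d_1) = (28, 23), so from here the quotients repeat a_1, ..., a_14; the period length is 14.
So sqrt(807) = [28; (2, 2, 4, 1, 3, 4, 9, 4, 3, 1, 4, 2, 2, 56)] with period length k = 14.
k is even, so the fundamental solution of x^2 - 807y^2 = 1 is (p_{k-1}, q_{k-1}) = (p_13, q_13); compute convergents through index 13.
Convergents (p_i = a_i*p_{i-1} + p_{i-2}, q_i = a_i*q_{i-1} + q_{i-2} with p_{-2}=0, p_{-1}=1, q_{-2}=1, q_{-1}=0):
  i=0: a_0=28, p_0 = 28*1 + 0 = 28, q_0 = 28*0 + 1 = 1.
  i=1: a_1=2, p_1 = 2*28 + 1 = 57, q_1 = 2*1 + 0 = 2.
  i=2: a_2=2, p_2 = 2*57 + 28 = 142, q_2 = 2*2 + 1 = 5.
  i=3: a_3=4, p_3 = 4*142 + 57 = 625, q_3 = 4*5 + 2 = 22.
  i=4: a_4=1, p_4 = 1*625 + 142 = 767, q_4 = 1*22 + 5 = 27.
  i=5: a_5=3, p_5 = 3*767 + 625 = 2926, q_5 = 3*27 + 22 = 103.
  i=6: a_6=4, p_6 = 4*2926 + 767 = 12471, q_6 = 4*103 + 27 = 439.
  i=7: a_7=9, p_7 = 9*12471 + 2926 = 115165, q_7 = 9*439 + 103 = 4054.
  i=8: a_8=4, p_8 = 4*115165 + 12471 = 473131, q_8 = 4*4054 + 439 = 16655.
  i=9: a_9=3, p_9 = 3*473131 + 115165 = 1534558, q_9 = 3*16655 + 4054 = 54019.
  i=10: a_10=1, p_10 = 1*1534558 + 473131 = 2007689, q_10 = 1*54019 + 16655 = 70674.
  i=11: a_11=4, p_11 = 4*2007689 + 1534558 = 9565314, q_11 = 4*70674 + 54019 = 336715.
  i=12: a_12=2, p_12 = 2*9565314 + 2007689 = 21138317, q_12 = 2*336715 + 70674 = 744104.
  i=13: a_13=2, p_13 = 2*21138317 + 9565314 = 51841948, q_13 = 2*744104 + 336715 = 1824923.
Check: 51841948^2 - 807*1824923^2 = 2687587572434704 - 2687587572434703 = 1, so (x, y) = (51841948, 1824923) solves the equation, and by the theorem it is the least positive solution.

(x, y) = (51841948, 1824923)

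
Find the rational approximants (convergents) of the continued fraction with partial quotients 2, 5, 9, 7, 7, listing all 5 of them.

2/1, 11/5, 101/46, 718/327, 5127/2335

Using the convergent recurrence p_i = a_i*p_{i-1} + p_{i-2}, q_i = a_i*q_{i-1} + q_{i-2} with p_{-2}=0, p_{-1}=1, q_{-2}=1, q_{-1}=0:
  i=0: a_0=2, p_0 = 2*1 + 0 = 2, q_0 = 2*0 + 1 = 1.
  i=1: a_1=5, p_1 = 5*2 + 1 = 11, q_1 = 5*1 + 0 = 5.
  i=2: a_2=9, p_2 = 9*11 + 2 = 101, q_2 = 9*5 + 1 = 46.
  i=3: a_3=7, p_3 = 7*101 + 11 = 718, q_3 = 7*46 + 5 = 327.
  i=4: a_4=7, p_4 = 7*718 + 101 = 5127, q_4 = 7*327 + 46 = 2335.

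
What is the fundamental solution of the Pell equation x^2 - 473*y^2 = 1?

(x, y) = (87, 4)

First expand sqrt(473) as a continued fraction. With x_i = (sqrt(473) + m_i)/d_i and (m_0, d_0) = (0, 1): a_0 = floor(sqrt(473)) = 21, since 21^2 = 441 <= 473 < 484 = 22^2.
Iterate m_{i+1} = d_i*a_i - m_i, d_{i+1} = (473 - m_{i+1}^2)/d_i, a_{i+1} = floor((a_0 + m_{i+1})/d_{i+1}):
  m_1 = 1*21 - 0 = 21, d_1 = (473 - 21^2)/1 = 32/1 = 32, a_1 = floor((21 + 21)/32) = 1.
  m_2 = 32*1 - 21 = 11, d_2 = (473 - 11^2)/32 = 352/32 = 11, a_2 = floor((21 + 11)/11) = 2.
  m_3 = 11*2 - 11 = 11, d_3 = (473 - 11^2)/11 = 352/11 = 32, a_3 = floor((21 + 11)/32) = 1.
  m_4 = 32*1 - 11 = 21, d_4 = (473 - 21^2)/32 = 32/32 = 1, a_4 = floor((21 + 21)/1) = 42.
  m_5 = 1*42 - 21 = 21, d_5 = (473 - 21^2)/1 = 32/1 = 32: (m_5, d_5) = (m_1, d_1) = (21, 32), so from here the quotients repeat a_1, ..., a_4; the period length is 4.
So sqrt(473) = [21; (1, 2, 1, 42)] with period length k = 4.
k is even, so the fundamental solution of x^2 - 473y^2 = 1 is (p_{k-1}, q_{k-1}) = (p_3, q_3); compute convergents through index 3.
Convergents (p_i = a_i*p_{i-1} + p_{i-2}, q_i = a_i*q_{i-1} + q_{i-2} with p_{-2}=0, p_{-1}=1, q_{-2}=1, q_{-1}=0):
  i=0: a_0=21, p_0 = 21*1 + 0 = 21, q_0 = 21*0 + 1 = 1.
  i=1: a_1=1, p_1 = 1*21 + 1 = 22, q_1 = 1*1 + 0 = 1.
  i=2: a_2=2, p_2 = 2*22 + 21 = 65, q_2 = 2*1 + 1 = 3.
  i=3: a_3=1, p_3 = 1*65 + 22 = 87, q_3 = 1*3 + 1 = 4.
Check: 87^2 - 473*4^2 = 7569 - 7568 = 1, so (x, y) = (87, 4) solves the equation, and by the theorem it is the least positive solution.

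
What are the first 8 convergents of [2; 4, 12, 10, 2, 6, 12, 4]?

2/1, 9/4, 110/49, 1109/494, 2328/1037, 15077/6716, 183252/81629, 748085/333232

Using the convergent recurrence p_i = a_i*p_{i-1} + p_{i-2}, q_i = a_i*q_{i-1} + q_{i-2} with p_{-2}=0, p_{-1}=1, q_{-2}=1, q_{-1}=0:
  i=0: a_0=2, p_0 = 2*1 + 0 = 2, q_0 = 2*0 + 1 = 1.
  i=1: a_1=4, p_1 = 4*2 + 1 = 9, q_1 = 4*1 + 0 = 4.
  i=2: a_2=12, p_2 = 12*9 + 2 = 110, q_2 = 12*4 + 1 = 49.
  i=3: a_3=10, p_3 = 10*110 + 9 = 1109, q_3 = 10*49 + 4 = 494.
  i=4: a_4=2, p_4 = 2*1109 + 110 = 2328, q_4 = 2*494 + 49 = 1037.
  i=5: a_5=6, p_5 = 6*2328 + 1109 = 15077, q_5 = 6*1037 + 494 = 6716.
  i=6: a_6=12, p_6 = 12*15077 + 2328 = 183252, q_6 = 12*6716 + 1037 = 81629.
  i=7: a_7=4, p_7 = 4*183252 + 15077 = 748085, q_7 = 4*81629 + 6716 = 333232.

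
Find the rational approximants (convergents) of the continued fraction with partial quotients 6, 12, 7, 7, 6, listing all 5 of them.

6/1, 73/12, 517/85, 3692/607, 22669/3727

Using the convergent recurrence p_i = a_i*p_{i-1} + p_{i-2}, q_i = a_i*q_{i-1} + q_{i-2} with p_{-2}=0, p_{-1}=1, q_{-2}=1, q_{-1}=0:
  i=0: a_0=6, p_0 = 6*1 + 0 = 6, q_0 = 6*0 + 1 = 1.
  i=1: a_1=12, p_1 = 12*6 + 1 = 73, q_1 = 12*1 + 0 = 12.
  i=2: a_2=7, p_2 = 7*73 + 6 = 517, q_2 = 7*12 + 1 = 85.
  i=3: a_3=7, p_3 = 7*517 + 73 = 3692, q_3 = 7*85 + 12 = 607.
  i=4: a_4=6, p_4 = 6*3692 + 517 = 22669, q_4 = 6*607 + 85 = 3727.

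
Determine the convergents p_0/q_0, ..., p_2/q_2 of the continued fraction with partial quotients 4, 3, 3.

4/1, 13/3, 43/10

Using the convergent recurrence p_i = a_i*p_{i-1} + p_{i-2}, q_i = a_i*q_{i-1} + q_{i-2} with p_{-2}=0, p_{-1}=1, q_{-2}=1, q_{-1}=0:
  i=0: a_0=4, p_0 = 4*1 + 0 = 4, q_0 = 4*0 + 1 = 1.
  i=1: a_1=3, p_1 = 3*4 + 1 = 13, q_1 = 3*1 + 0 = 3.
  i=2: a_2=3, p_2 = 3*13 + 4 = 43, q_2 = 3*3 + 1 = 10.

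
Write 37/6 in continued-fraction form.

[6; 6]

Run the Euclidean algorithm on 37 and 6; the successive quotients are the partial quotients a_0, a_1, ... (each step inverts the fractional part left over by the previous one):
  37 = 6*6 + 1, so a_0 = 6.
  6 = 6*1 + 0, so a_1 = 6.
The remainder reaches 0 after 2 divisions, so the expansion has 2 partial quotients, read off in order.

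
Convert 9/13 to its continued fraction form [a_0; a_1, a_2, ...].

Run the Euclidean algorithm on 9 and 13; the successive quotients are the partial quotients a_0, a_1, ... (each step inverts the fractional part left over by the previous one):
  9 = 0*13 + 9, so a_0 = 0.
  13 = 1*9 + 4, so a_1 = 1.
  9 = 2*4 + 1, so a_2 = 2.
  4 = 4*1 + 0, so a_3 = 4.
The remainder reaches 0 after 4 divisions, so the expansion has 4 partial quotients, read off in order.

[0; 1, 2, 4]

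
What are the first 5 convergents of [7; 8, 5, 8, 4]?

Using the convergent recurrence p_i = a_i*p_{i-1} + p_{i-2}, q_i = a_i*q_{i-1} + q_{i-2} with p_{-2}=0, p_{-1}=1, q_{-2}=1, q_{-1}=0:
  i=0: a_0=7, p_0 = 7*1 + 0 = 7, q_0 = 7*0 + 1 = 1.
  i=1: a_1=8, p_1 = 8*7 + 1 = 57, q_1 = 8*1 + 0 = 8.
  i=2: a_2=5, p_2 = 5*57 + 7 = 292, q_2 = 5*8 + 1 = 41.
  i=3: a_3=8, p_3 = 8*292 + 57 = 2393, q_3 = 8*41 + 8 = 336.
  i=4: a_4=4, p_4 = 4*2393 + 292 = 9864, q_4 = 4*336 + 41 = 1385.

7/1, 57/8, 292/41, 2393/336, 9864/1385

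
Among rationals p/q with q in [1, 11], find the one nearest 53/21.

Expand x = 53/21 as a continued fraction with the Euclidean algorithm:
  53 = 2*21 + 11, so a_0 = 2.
  21 = 1*11 + 10, so a_1 = 1.
  11 = 1*10 + 1, so a_2 = 1.
  10 = 10*1 + 0, so a_3 = 10.
so x = [2; 1, 1, 10].
Convergents (p_i = a_i*p_{i-1} + p_{i-2}, q_i = a_i*q_{i-1} + q_{i-2} with p_{-2}=0, p_{-1}=1, q_{-2}=1, q_{-1}=0), until the denominator exceeds 11:
  i=0: a_0=2, p_0 = 2*1 + 0 = 2, q_0 = 2*0 + 1 = 1.
  i=1: a_1=1, p_1 = 1*2 + 1 = 3, q_1 = 1*1 + 0 = 1.
  i=2: a_2=1, p_2 = 1*3 + 2 = 5, q_2 = 1*1 + 1 = 2.
  i=3: a_3=10, p_3 = 10*5 + 3 = 53, q_3 = 10*2 + 1 = 21.
q_3 = 21 > 11, so the last convergent with denominator <= 11 is p_2/q_2 = 5/2.
The closest fraction with denominator <= 11 is either p_2/q_2 or the intermediate fraction (k*p_2 + p_1)/(k*q_2 + q_1) with the largest k >= 1 whose denominator stays <= 11; these approach x as k grows, and every other convergent or intermediate fraction in range is farther away.
Largest k: floor((11 - q_1)/q_2) = floor((11 - 1)/2) = 5.
That gives (5*5 + 3)/(5*2 + 1) = 28/11.
Compare the errors: |x - 5/2| = |53*2 - 5*21|/(21*2) = 1/42, and |x - 28/11| = |53*11 - 28*21|/(21*11) = 5/231.
Cross-multiplying, 5*42 = 210 < 231 = 1*231, so 5/231 is smaller: the intermediate fraction 28/11 is closer to x than 5/2.

28/11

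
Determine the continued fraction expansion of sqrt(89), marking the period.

[9; (2, 3, 3, 2, 18)]

Write x_i = (sqrt(89) + m_i)/d_i with (m_0, d_0) = (0, 1). a_0 = floor(sqrt(89)) = 9, since 9^2 = 81 <= 89 < 100 = 10^2.
Iterate m_{i+1} = d_i*a_i - m_i, d_{i+1} = (89 - m_{i+1}^2)/d_i, a_{i+1} = floor((a_0 + m_{i+1})/d_{i+1}):
  m_1 = 1*9 - 0 = 9, d_1 = (89 - 9^2)/1 = 8/1 = 8, a_1 = floor((9 + 9)/8) = 2.
  m_2 = 8*2 - 9 = 7, d_2 = (89 - 7^2)/8 = 40/8 = 5, a_2 = floor((9 + 7)/5) = 3.
  m_3 = 5*3 - 7 = 8, d_3 = (89 - 8^2)/5 = 25/5 = 5, a_3 = floor((9 + 8)/5) = 3.
  m_4 = 5*3 - 8 = 7, d_4 = (89 - 7^2)/5 = 40/5 = 8, a_4 = floor((9 + 7)/8) = 2.
  m_5 = 8*2 - 7 = 9, d_5 = (89 - 9^2)/8 = 8/8 = 1, a_5 = floor((9 + 9)/1) = 18.
  m_6 = 1*18 - 9 = 9, d_6 = (89 - 9^2)/1 = 8/1 = 8: (m_6, d_6) = (m_1, d_1) = (9, 8), so from here the quotients repeat a_1, ..., a_5; the period length is 5.
Hence the expansion of sqrt(89) is a_0 = 9 followed by the repeating block 2, 3, 3, 2, 18 (period 5).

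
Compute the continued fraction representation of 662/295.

[2; 4, 10, 3, 2]

Run the Euclidean algorithm on 662 and 295; the successive quotients are the partial quotients a_0, a_1, ... (each step inverts the fractional part left over by the previous one):
  662 = 2*295 + 72, so a_0 = 2.
  295 = 4*72 + 7, so a_1 = 4.
  72 = 10*7 + 2, so a_2 = 10.
  7 = 3*2 + 1, so a_3 = 3.
  2 = 2*1 + 0, so a_4 = 2.
The remainder reaches 0 after 5 divisions, so the expansion has 5 partial quotients, read off in order.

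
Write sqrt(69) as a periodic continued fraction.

[8; (3, 3, 1, 4, 1, 3, 3, 16)]

Write x_i = (sqrt(69) + m_i)/d_i with (m_0, d_0) = (0, 1). a_0 = floor(sqrt(69)) = 8, since 8^2 = 64 <= 69 < 81 = 9^2.
Iterate m_{i+1} = d_i*a_i - m_i, d_{i+1} = (69 - m_{i+1}^2)/d_i, a_{i+1} = floor((a_0 + m_{i+1})/d_{i+1}):
  m_1 = 1*8 - 0 = 8, d_1 = (69 - 8^2)/1 = 5/1 = 5, a_1 = floor((8 + 8)/5) = 3.
  m_2 = 5*3 - 8 = 7, d_2 = (69 - 7^2)/5 = 20/5 = 4, a_2 = floor((8 + 7)/4) = 3.
  m_3 = 4*3 - 7 = 5, d_3 = (69 - 5^2)/4 = 44/4 = 11, a_3 = floor((8 + 5)/11) = 1.
  m_4 = 11*1 - 5 = 6, d_4 = (69 - 6^2)/11 = 33/11 = 3, a_4 = floor((8 + 6)/3) = 4.
  m_5 = 3*4 - 6 = 6, d_5 = (69 - 6^2)/3 = 33/3 = 11, a_5 = floor((8 + 6)/11) = 1.
  m_6 = 11*1 - 6 = 5, d_6 = (69 - 5^2)/11 = 44/11 = 4, a_6 = floor((8 + 5)/4) = 3.
  m_7 = 4*3 - 5 = 7, d_7 = (69 - 7^2)/4 = 20/4 = 5, a_7 = floor((8 + 7)/5) = 3.
  m_8 = 5*3 - 7 = 8, d_8 = (69 - 8^2)/5 = 5/5 = 1, a_8 = floor((8 + 8)/1) = 16.
  m_9 = 1*16 - 8 = 8, d_9 = (69 - 8^2)/1 = 5/1 = 5: (m_9, d_9) = (m_1, d_1) = (8, 5), so from here the quotients repeat a_1, ..., a_8; the period length is 8.
Hence the expansion of sqrt(69) is a_0 = 8 followed by the repeating block 3, 3, 1, 4, 1, 3, 3, 16 (period 8).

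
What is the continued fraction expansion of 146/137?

[1; 15, 4, 2]

Run the Euclidean algorithm on 146 and 137; the successive quotients are the partial quotients a_0, a_1, ... (each step inverts the fractional part left over by the previous one):
  146 = 1*137 + 9, so a_0 = 1.
  137 = 15*9 + 2, so a_1 = 15.
  9 = 4*2 + 1, so a_2 = 4.
  2 = 2*1 + 0, so a_3 = 2.
The remainder reaches 0 after 4 divisions, so the expansion has 4 partial quotients, read off in order.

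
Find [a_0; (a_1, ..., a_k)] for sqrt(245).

Write x_i = (sqrt(245) + m_i)/d_i with (m_0, d_0) = (0, 1). a_0 = floor(sqrt(245)) = 15, since 15^2 = 225 <= 245 < 256 = 16^2.
Iterate m_{i+1} = d_i*a_i - m_i, d_{i+1} = (245 - m_{i+1}^2)/d_i, a_{i+1} = floor((a_0 + m_{i+1})/d_{i+1}):
  m_1 = 1*15 - 0 = 15, d_1 = (245 - 15^2)/1 = 20/1 = 20, a_1 = floor((15 + 15)/20) = 1.
  m_2 = 20*1 - 15 = 5, d_2 = (245 - 5^2)/20 = 220/20 = 11, a_2 = floor((15 + 5)/11) = 1.
  m_3 = 11*1 - 5 = 6, d_3 = (245 - 6^2)/11 = 209/11 = 19, a_3 = floor((15 + 6)/19) = 1.
  m_4 = 19*1 - 6 = 13, d_4 = (245 - 13^2)/19 = 76/19 = 4, a_4 = floor((15 + 13)/4) = 7.
  m_5 = 4*7 - 13 = 15, d_5 = (245 - 15^2)/4 = 20/4 = 5, a_5 = floor((15 + 15)/5) = 6.
  m_6 = 5*6 - 15 = 15, d_6 = (245 - 15^2)/5 = 20/5 = 4, a_6 = floor((15 + 15)/4) = 7.
  m_7 = 4*7 - 15 = 13, d_7 = (245 - 13^2)/4 = 76/4 = 19, a_7 = floor((15 + 13)/19) = 1.
  m_8 = 19*1 - 13 = 6, d_8 = (245 - 6^2)/19 = 209/19 = 11, a_8 = floor((15 + 6)/11) = 1.
  m_9 = 11*1 - 6 = 5, d_9 = (245 - 5^2)/11 = 220/11 = 20, a_9 = floor((15 + 5)/20) = 1.
  m_10 = 20*1 - 5 = 15, d_10 = (245 - 15^2)/20 = 20/20 = 1, a_10 = floor((15 + 15)/1) = 30.
  m_11 = 1*30 - 15 = 15, d_11 = (245 - 15^2)/1 = 20/1 = 20: (m_11, d_11) = (m_1, d_1) = (15, 20), so from here the quotients repeat a_1, ..., a_10; the period length is 10.
Hence the expansion of sqrt(245) is a_0 = 15 followed by the repeating block 1, 1, 1, 7, 6, 7, 1, 1, 1, 30 (period 10).

[15; (1, 1, 1, 7, 6, 7, 1, 1, 1, 30)]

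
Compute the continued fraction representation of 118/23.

[5; 7, 1, 2]

Run the Euclidean algorithm on 118 and 23; the successive quotients are the partial quotients a_0, a_1, ... (each step inverts the fractional part left over by the previous one):
  118 = 5*23 + 3, so a_0 = 5.
  23 = 7*3 + 2, so a_1 = 7.
  3 = 1*2 + 1, so a_2 = 1.
  2 = 2*1 + 0, so a_3 = 2.
The remainder reaches 0 after 4 divisions, so the expansion has 4 partial quotients, read off in order.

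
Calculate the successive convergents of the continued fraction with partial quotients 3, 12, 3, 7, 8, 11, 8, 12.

3/1, 37/12, 114/37, 835/271, 6794/2205, 75569/24526, 611346/198413, 7411721/2405482

Using the convergent recurrence p_i = a_i*p_{i-1} + p_{i-2}, q_i = a_i*q_{i-1} + q_{i-2} with p_{-2}=0, p_{-1}=1, q_{-2}=1, q_{-1}=0:
  i=0: a_0=3, p_0 = 3*1 + 0 = 3, q_0 = 3*0 + 1 = 1.
  i=1: a_1=12, p_1 = 12*3 + 1 = 37, q_1 = 12*1 + 0 = 12.
  i=2: a_2=3, p_2 = 3*37 + 3 = 114, q_2 = 3*12 + 1 = 37.
  i=3: a_3=7, p_3 = 7*114 + 37 = 835, q_3 = 7*37 + 12 = 271.
  i=4: a_4=8, p_4 = 8*835 + 114 = 6794, q_4 = 8*271 + 37 = 2205.
  i=5: a_5=11, p_5 = 11*6794 + 835 = 75569, q_5 = 11*2205 + 271 = 24526.
  i=6: a_6=8, p_6 = 8*75569 + 6794 = 611346, q_6 = 8*24526 + 2205 = 198413.
  i=7: a_7=12, p_7 = 12*611346 + 75569 = 7411721, q_7 = 12*198413 + 24526 = 2405482.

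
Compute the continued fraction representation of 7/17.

[0; 2, 2, 3]

Run the Euclidean algorithm on 7 and 17; the successive quotients are the partial quotients a_0, a_1, ... (each step inverts the fractional part left over by the previous one):
  7 = 0*17 + 7, so a_0 = 0.
  17 = 2*7 + 3, so a_1 = 2.
  7 = 2*3 + 1, so a_2 = 2.
  3 = 3*1 + 0, so a_3 = 3.
The remainder reaches 0 after 4 divisions, so the expansion has 4 partial quotients, read off in order.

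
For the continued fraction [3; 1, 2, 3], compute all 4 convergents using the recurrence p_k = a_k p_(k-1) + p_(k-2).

Using the convergent recurrence p_i = a_i*p_{i-1} + p_{i-2}, q_i = a_i*q_{i-1} + q_{i-2} with p_{-2}=0, p_{-1}=1, q_{-2}=1, q_{-1}=0:
  i=0: a_0=3, p_0 = 3*1 + 0 = 3, q_0 = 3*0 + 1 = 1.
  i=1: a_1=1, p_1 = 1*3 + 1 = 4, q_1 = 1*1 + 0 = 1.
  i=2: a_2=2, p_2 = 2*4 + 3 = 11, q_2 = 2*1 + 1 = 3.
  i=3: a_3=3, p_3 = 3*11 + 4 = 37, q_3 = 3*3 + 1 = 10.

3/1, 4/1, 11/3, 37/10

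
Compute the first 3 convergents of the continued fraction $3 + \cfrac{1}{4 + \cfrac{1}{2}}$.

Using the convergent recurrence p_i = a_i*p_{i-1} + p_{i-2}, q_i = a_i*q_{i-1} + q_{i-2} with p_{-2}=0, p_{-1}=1, q_{-2}=1, q_{-1}=0:
  i=0: a_0=3, p_0 = 3*1 + 0 = 3, q_0 = 3*0 + 1 = 1.
  i=1: a_1=4, p_1 = 4*3 + 1 = 13, q_1 = 4*1 + 0 = 4.
  i=2: a_2=2, p_2 = 2*13 + 3 = 29, q_2 = 2*4 + 1 = 9.

3/1, 13/4, 29/9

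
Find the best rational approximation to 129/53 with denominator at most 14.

Expand x = 129/53 as a continued fraction with the Euclidean algorithm:
  129 = 2*53 + 23, so a_0 = 2.
  53 = 2*23 + 7, so a_1 = 2.
  23 = 3*7 + 2, so a_2 = 3.
  7 = 3*2 + 1, so a_3 = 3.
  2 = 2*1 + 0, so a_4 = 2.
so x = [2; 2, 3, 3, 2].
Convergents (p_i = a_i*p_{i-1} + p_{i-2}, q_i = a_i*q_{i-1} + q_{i-2} with p_{-2}=0, p_{-1}=1, q_{-2}=1, q_{-1}=0), until the denominator exceeds 14:
  i=0: a_0=2, p_0 = 2*1 + 0 = 2, q_0 = 2*0 + 1 = 1.
  i=1: a_1=2, p_1 = 2*2 + 1 = 5, q_1 = 2*1 + 0 = 2.
  i=2: a_2=3, p_2 = 3*5 + 2 = 17, q_2 = 3*2 + 1 = 7.
  i=3: a_3=3, p_3 = 3*17 + 5 = 56, q_3 = 3*7 + 2 = 23.
q_3 = 23 > 14, so the last convergent with denominator <= 14 is p_2/q_2 = 17/7.
The closest fraction with denominator <= 14 is either p_2/q_2 or the intermediate fraction (k*p_2 + p_1)/(k*q_2 + q_1) with the largest k >= 1 whose denominator stays <= 14; these approach x as k grows, and every other convergent or intermediate fraction in range is farther away.
Largest k: floor((14 - q_1)/q_2) = floor((14 - 2)/7) = 1.
That gives (1*17 + 5)/(1*7 + 2) = 22/9.
Compare the errors: |x - 17/7| = |129*7 - 17*53|/(53*7) = 2/371, and |x - 22/9| = |129*9 - 22*53|/(53*9) = 5/477.
Cross-multiplying, 2*477 = 954 < 1855 = 5*371, so 2/371 is smaller: the convergent 17/7 is closer to x than 22/9.

17/7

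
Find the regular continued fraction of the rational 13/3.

Run the Euclidean algorithm on 13 and 3; the successive quotients are the partial quotients a_0, a_1, ... (each step inverts the fractional part left over by the previous one):
  13 = 4*3 + 1, so a_0 = 4.
  3 = 3*1 + 0, so a_1 = 3.
The remainder reaches 0 after 2 divisions, so the expansion has 2 partial quotients, read off in order.

[4; 3]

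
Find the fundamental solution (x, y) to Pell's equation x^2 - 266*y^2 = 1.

First expand sqrt(266) as a continued fraction. With x_i = (sqrt(266) + m_i)/d_i and (m_0, d_0) = (0, 1): a_0 = floor(sqrt(266)) = 16, since 16^2 = 256 <= 266 < 289 = 17^2.
Iterate m_{i+1} = d_i*a_i - m_i, d_{i+1} = (266 - m_{i+1}^2)/d_i, a_{i+1} = floor((a_0 + m_{i+1})/d_{i+1}):
  m_1 = 1*16 - 0 = 16, d_1 = (266 - 16^2)/1 = 10/1 = 10, a_1 = floor((16 + 16)/10) = 3.
  m_2 = 10*3 - 16 = 14, d_2 = (266 - 14^2)/10 = 70/10 = 7, a_2 = floor((16 + 14)/7) = 4.
  m_3 = 7*4 - 14 = 14, d_3 = (266 - 14^2)/7 = 70/7 = 10, a_3 = floor((16 + 14)/10) = 3.
  m_4 = 10*3 - 14 = 16, d_4 = (266 - 16^2)/10 = 10/10 = 1, a_4 = floor((16 + 16)/1) = 32.
  m_5 = 1*32 - 16 = 16, d_5 = (266 - 16^2)/1 = 10/1 = 10: (m_5, d_5) = (m_1, d_1) = (16, 10), so from here the quotients repeat a_1, ..., a_4; the period length is 4.
So sqrt(266) = [16; (3, 4, 3, 32)] with period length k = 4.
k is even, so the fundamental solution of x^2 - 266y^2 = 1 is (p_{k-1}, q_{k-1}) = (p_3, q_3); compute convergents through index 3.
Convergents (p_i = a_i*p_{i-1} + p_{i-2}, q_i = a_i*q_{i-1} + q_{i-2} with p_{-2}=0, p_{-1}=1, q_{-2}=1, q_{-1}=0):
  i=0: a_0=16, p_0 = 16*1 + 0 = 16, q_0 = 16*0 + 1 = 1.
  i=1: a_1=3, p_1 = 3*16 + 1 = 49, q_1 = 3*1 + 0 = 3.
  i=2: a_2=4, p_2 = 4*49 + 16 = 212, q_2 = 4*3 + 1 = 13.
  i=3: a_3=3, p_3 = 3*212 + 49 = 685, q_3 = 3*13 + 3 = 42.
Check: 685^2 - 266*42^2 = 469225 - 469224 = 1, so (x, y) = (685, 42) solves the equation, and by the theorem it is the least positive solution.

(x, y) = (685, 42)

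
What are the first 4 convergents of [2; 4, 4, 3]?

Using the convergent recurrence p_i = a_i*p_{i-1} + p_{i-2}, q_i = a_i*q_{i-1} + q_{i-2} with p_{-2}=0, p_{-1}=1, q_{-2}=1, q_{-1}=0:
  i=0: a_0=2, p_0 = 2*1 + 0 = 2, q_0 = 2*0 + 1 = 1.
  i=1: a_1=4, p_1 = 4*2 + 1 = 9, q_1 = 4*1 + 0 = 4.
  i=2: a_2=4, p_2 = 4*9 + 2 = 38, q_2 = 4*4 + 1 = 17.
  i=3: a_3=3, p_3 = 3*38 + 9 = 123, q_3 = 3*17 + 4 = 55.

2/1, 9/4, 38/17, 123/55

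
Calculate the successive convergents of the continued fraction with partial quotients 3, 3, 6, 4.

3/1, 10/3, 63/19, 262/79

Using the convergent recurrence p_i = a_i*p_{i-1} + p_{i-2}, q_i = a_i*q_{i-1} + q_{i-2} with p_{-2}=0, p_{-1}=1, q_{-2}=1, q_{-1}=0:
  i=0: a_0=3, p_0 = 3*1 + 0 = 3, q_0 = 3*0 + 1 = 1.
  i=1: a_1=3, p_1 = 3*3 + 1 = 10, q_1 = 3*1 + 0 = 3.
  i=2: a_2=6, p_2 = 6*10 + 3 = 63, q_2 = 6*3 + 1 = 19.
  i=3: a_3=4, p_3 = 4*63 + 10 = 262, q_3 = 4*19 + 3 = 79.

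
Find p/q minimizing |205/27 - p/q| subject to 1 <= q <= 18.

129/17

Expand x = 205/27 as a continued fraction with the Euclidean algorithm:
  205 = 7*27 + 16, so a_0 = 7.
  27 = 1*16 + 11, so a_1 = 1.
  16 = 1*11 + 5, so a_2 = 1.
  11 = 2*5 + 1, so a_3 = 2.
  5 = 5*1 + 0, so a_4 = 5.
so x = [7; 1, 1, 2, 5].
Convergents (p_i = a_i*p_{i-1} + p_{i-2}, q_i = a_i*q_{i-1} + q_{i-2} with p_{-2}=0, p_{-1}=1, q_{-2}=1, q_{-1}=0), until the denominator exceeds 18:
  i=0: a_0=7, p_0 = 7*1 + 0 = 7, q_0 = 7*0 + 1 = 1.
  i=1: a_1=1, p_1 = 1*7 + 1 = 8, q_1 = 1*1 + 0 = 1.
  i=2: a_2=1, p_2 = 1*8 + 7 = 15, q_2 = 1*1 + 1 = 2.
  i=3: a_3=2, p_3 = 2*15 + 8 = 38, q_3 = 2*2 + 1 = 5.
  i=4: a_4=5, p_4 = 5*38 + 15 = 205, q_4 = 5*5 + 2 = 27.
q_4 = 27 > 18, so the last convergent with denominator <= 18 is p_3/q_3 = 38/5.
The closest fraction with denominator <= 18 is either p_3/q_3 or the intermediate fraction (k*p_3 + p_2)/(k*q_3 + q_2) with the largest k >= 1 whose denominator stays <= 18; these approach x as k grows, and every other convergent or intermediate fraction in range is farther away.
Largest k: floor((18 - q_2)/q_3) = floor((18 - 2)/5) = 3.
That gives (3*38 + 15)/(3*5 + 2) = 129/17.
Compare the errors: |x - 38/5| = |205*5 - 38*27|/(27*5) = 1/135, and |x - 129/17| = |205*17 - 129*27|/(27*17) = 2/459.
Cross-multiplying, 2*135 = 270 < 459 = 1*459, so 2/459 is smaller: the intermediate fraction 129/17 is closer to x than 38/5.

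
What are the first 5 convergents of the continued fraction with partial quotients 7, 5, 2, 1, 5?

7/1, 36/5, 79/11, 115/16, 654/91

Using the convergent recurrence p_i = a_i*p_{i-1} + p_{i-2}, q_i = a_i*q_{i-1} + q_{i-2} with p_{-2}=0, p_{-1}=1, q_{-2}=1, q_{-1}=0:
  i=0: a_0=7, p_0 = 7*1 + 0 = 7, q_0 = 7*0 + 1 = 1.
  i=1: a_1=5, p_1 = 5*7 + 1 = 36, q_1 = 5*1 + 0 = 5.
  i=2: a_2=2, p_2 = 2*36 + 7 = 79, q_2 = 2*5 + 1 = 11.
  i=3: a_3=1, p_3 = 1*79 + 36 = 115, q_3 = 1*11 + 5 = 16.
  i=4: a_4=5, p_4 = 5*115 + 79 = 654, q_4 = 5*16 + 11 = 91.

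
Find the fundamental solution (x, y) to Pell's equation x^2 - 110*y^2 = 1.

First expand sqrt(110) as a continued fraction. With x_i = (sqrt(110) + m_i)/d_i and (m_0, d_0) = (0, 1): a_0 = floor(sqrt(110)) = 10, since 10^2 = 100 <= 110 < 121 = 11^2.
Iterate m_{i+1} = d_i*a_i - m_i, d_{i+1} = (110 - m_{i+1}^2)/d_i, a_{i+1} = floor((a_0 + m_{i+1})/d_{i+1}):
  m_1 = 1*10 - 0 = 10, d_1 = (110 - 10^2)/1 = 10/1 = 10, a_1 = floor((10 + 10)/10) = 2.
  m_2 = 10*2 - 10 = 10, d_2 = (110 - 10^2)/10 = 10/10 = 1, a_2 = floor((10 + 10)/1) = 20.
  m_3 = 1*20 - 10 = 10, d_3 = (110 - 10^2)/1 = 10/1 = 10: (m_3, d_3) = (m_1, d_1) = (10, 10), so from here the quotients repeat a_1, a_2; the period length is 2.
So sqrt(110) = [10; (2, 20)] with period length k = 2.
k is even, so the fundamental solution of x^2 - 110y^2 = 1 is (p_{k-1}, q_{k-1}) = (p_1, q_1); compute convergents through index 1.
Convergents (p_i = a_i*p_{i-1} + p_{i-2}, q_i = a_i*q_{i-1} + q_{i-2} with p_{-2}=0, p_{-1}=1, q_{-2}=1, q_{-1}=0):
  i=0: a_0=10, p_0 = 10*1 + 0 = 10, q_0 = 10*0 + 1 = 1.
  i=1: a_1=2, p_1 = 2*10 + 1 = 21, q_1 = 2*1 + 0 = 2.
Check: 21^2 - 110*2^2 = 441 - 440 = 1, so (x, y) = (21, 2) solves the equation, and by the theorem it is the least positive solution.

(x, y) = (21, 2)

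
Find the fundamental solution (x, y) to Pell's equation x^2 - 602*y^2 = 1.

First expand sqrt(602) as a continued fraction. With x_i = (sqrt(602) + m_i)/d_i and (m_0, d_0) = (0, 1): a_0 = floor(sqrt(602)) = 24, since 24^2 = 576 <= 602 < 625 = 25^2.
Iterate m_{i+1} = d_i*a_i - m_i, d_{i+1} = (602 - m_{i+1}^2)/d_i, a_{i+1} = floor((a_0 + m_{i+1})/d_{i+1}):
  m_1 = 1*24 - 0 = 24, d_1 = (602 - 24^2)/1 = 26/1 = 26, a_1 = floor((24 + 24)/26) = 1.
  m_2 = 26*1 - 24 = 2, d_2 = (602 - 2^2)/26 = 598/26 = 23, a_2 = floor((24 + 2)/23) = 1.
  m_3 = 23*1 - 2 = 21, d_3 = (602 - 21^2)/23 = 161/23 = 7, a_3 = floor((24 + 21)/7) = 6.
  m_4 = 7*6 - 21 = 21, d_4 = (602 - 21^2)/7 = 161/7 = 23, a_4 = floor((24 + 21)/23) = 1.
  m_5 = 23*1 - 21 = 2, d_5 = (602 - 2^2)/23 = 598/23 = 26, a_5 = floor((24 + 2)/26) = 1.
  m_6 = 26*1 - 2 = 24, d_6 = (602 - 24^2)/26 = 26/26 = 1, a_6 = floor((24 + 24)/1) = 48.
  m_7 = 1*48 - 24 = 24, d_7 = (602 - 24^2)/1 = 26/1 = 26: (m_7, d_7) = (m_1, d_1) = (24, 26), so from here the quotients repeat a_1, ..., a_6; the period length is 6.
So sqrt(602) = [24; (1, 1, 6, 1, 1, 48)] with period length k = 6.
k is even, so the fundamental solution of x^2 - 602y^2 = 1 is (p_{k-1}, q_{k-1}) = (p_5, q_5); compute convergents through index 5.
Convergents (p_i = a_i*p_{i-1} + p_{i-2}, q_i = a_i*q_{i-1} + q_{i-2} with p_{-2}=0, p_{-1}=1, q_{-2}=1, q_{-1}=0):
  i=0: a_0=24, p_0 = 24*1 + 0 = 24, q_0 = 24*0 + 1 = 1.
  i=1: a_1=1, p_1 = 1*24 + 1 = 25, q_1 = 1*1 + 0 = 1.
  i=2: a_2=1, p_2 = 1*25 + 24 = 49, q_2 = 1*1 + 1 = 2.
  i=3: a_3=6, p_3 = 6*49 + 25 = 319, q_3 = 6*2 + 1 = 13.
  i=4: a_4=1, p_4 = 1*319 + 49 = 368, q_4 = 1*13 + 2 = 15.
  i=5: a_5=1, p_5 = 1*368 + 319 = 687, q_5 = 1*15 + 13 = 28.
Check: 687^2 - 602*28^2 = 471969 - 471968 = 1, so (x, y) = (687, 28) solves the equation, and by the theorem it is the least positive solution.

(x, y) = (687, 28)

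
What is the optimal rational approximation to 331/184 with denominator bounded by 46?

Expand x = 331/184 as a continued fraction with the Euclidean algorithm:
  331 = 1*184 + 147, so a_0 = 1.
  184 = 1*147 + 37, so a_1 = 1.
  147 = 3*37 + 36, so a_2 = 3.
  37 = 1*36 + 1, so a_3 = 1.
  36 = 36*1 + 0, so a_4 = 36.
so x = [1; 1, 3, 1, 36].
Convergents (p_i = a_i*p_{i-1} + p_{i-2}, q_i = a_i*q_{i-1} + q_{i-2} with p_{-2}=0, p_{-1}=1, q_{-2}=1, q_{-1}=0), until the denominator exceeds 46:
  i=0: a_0=1, p_0 = 1*1 + 0 = 1, q_0 = 1*0 + 1 = 1.
  i=1: a_1=1, p_1 = 1*1 + 1 = 2, q_1 = 1*1 + 0 = 1.
  i=2: a_2=3, p_2 = 3*2 + 1 = 7, q_2 = 3*1 + 1 = 4.
  i=3: a_3=1, p_3 = 1*7 + 2 = 9, q_3 = 1*4 + 1 = 5.
  i=4: a_4=36, p_4 = 36*9 + 7 = 331, q_4 = 36*5 + 4 = 184.
q_4 = 184 > 46, so the last convergent with denominator <= 46 is p_3/q_3 = 9/5.
The closest fraction with denominator <= 46 is either p_3/q_3 or the intermediate fraction (k*p_3 + p_2)/(k*q_3 + q_2) with the largest k >= 1 whose denominator stays <= 46; these approach x as k grows, and every other convergent or intermediate fraction in range is farther away.
Largest k: floor((46 - q_2)/q_3) = floor((46 - 4)/5) = 8.
That gives (8*9 + 7)/(8*5 + 4) = 79/44.
Compare the errors: |x - 9/5| = |331*5 - 9*184|/(184*5) = 1/920, and |x - 79/44| = |331*44 - 79*184|/(184*44) = 28/8096.
Cross-multiplying, 1*8096 = 8096 < 25760 = 28*920, so 1/920 is smaller: the convergent 9/5 is closer to x than 79/44.

9/5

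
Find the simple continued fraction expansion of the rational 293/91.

Run the Euclidean algorithm on 293 and 91; the successive quotients are the partial quotients a_0, a_1, ... (each step inverts the fractional part left over by the previous one):
  293 = 3*91 + 20, so a_0 = 3.
  91 = 4*20 + 11, so a_1 = 4.
  20 = 1*11 + 9, so a_2 = 1.
  11 = 1*9 + 2, so a_3 = 1.
  9 = 4*2 + 1, so a_4 = 4.
  2 = 2*1 + 0, so a_5 = 2.
The remainder reaches 0 after 6 divisions, so the expansion has 6 partial quotients, read off in order.

[3; 4, 1, 1, 4, 2]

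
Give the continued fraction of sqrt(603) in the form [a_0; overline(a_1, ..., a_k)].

Write x_i = (sqrt(603) + m_i)/d_i with (m_0, d_0) = (0, 1). a_0 = floor(sqrt(603)) = 24, since 24^2 = 576 <= 603 < 625 = 25^2.
Iterate m_{i+1} = d_i*a_i - m_i, d_{i+1} = (603 - m_{i+1}^2)/d_i, a_{i+1} = floor((a_0 + m_{i+1})/d_{i+1}):
  m_1 = 1*24 - 0 = 24, d_1 = (603 - 24^2)/1 = 27/1 = 27, a_1 = floor((24 + 24)/27) = 1.
  m_2 = 27*1 - 24 = 3, d_2 = (603 - 3^2)/27 = 594/27 = 22, a_2 = floor((24 + 3)/22) = 1.
  m_3 = 22*1 - 3 = 19, d_3 = (603 - 19^2)/22 = 242/22 = 11, a_3 = floor((24 + 19)/11) = 3.
  m_4 = 11*3 - 19 = 14, d_4 = (603 - 14^2)/11 = 407/11 = 37, a_4 = floor((24 + 14)/37) = 1.
  m_5 = 37*1 - 14 = 23, d_5 = (603 - 23^2)/37 = 74/37 = 2, a_5 = floor((24 + 23)/2) = 23.
  m_6 = 2*23 - 23 = 23, d_6 = (603 - 23^2)/2 = 74/2 = 37, a_6 = floor((24 + 23)/37) = 1.
  m_7 = 37*1 - 23 = 14, d_7 = (603 - 14^2)/37 = 407/37 = 11, a_7 = floor((24 + 14)/11) = 3.
  m_8 = 11*3 - 14 = 19, d_8 = (603 - 19^2)/11 = 242/11 = 22, a_8 = floor((24 + 19)/22) = 1.
  m_9 = 22*1 - 19 = 3, d_9 = (603 - 3^2)/22 = 594/22 = 27, a_9 = floor((24 + 3)/27) = 1.
  m_10 = 27*1 - 3 = 24, d_10 = (603 - 24^2)/27 = 27/27 = 1, a_10 = floor((24 + 24)/1) = 48.
  m_11 = 1*48 - 24 = 24, d_11 = (603 - 24^2)/1 = 27/1 = 27: (m_11, d_11) = (m_1, d_1) = (24, 27), so from here the quotients repeat a_1, ..., a_10; the period length is 10.
Hence the expansion of sqrt(603) is a_0 = 24 followed by the repeating block 1, 1, 3, 1, 23, 1, 3, 1, 1, 48 (period 10).

[24; overline(1, 1, 3, 1, 23, 1, 3, 1, 1, 48)]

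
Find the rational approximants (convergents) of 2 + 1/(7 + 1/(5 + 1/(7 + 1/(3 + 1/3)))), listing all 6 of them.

Using the convergent recurrence p_i = a_i*p_{i-1} + p_{i-2}, q_i = a_i*q_{i-1} + q_{i-2} with p_{-2}=0, p_{-1}=1, q_{-2}=1, q_{-1}=0:
  i=0: a_0=2, p_0 = 2*1 + 0 = 2, q_0 = 2*0 + 1 = 1.
  i=1: a_1=7, p_1 = 7*2 + 1 = 15, q_1 = 7*1 + 0 = 7.
  i=2: a_2=5, p_2 = 5*15 + 2 = 77, q_2 = 5*7 + 1 = 36.
  i=3: a_3=7, p_3 = 7*77 + 15 = 554, q_3 = 7*36 + 7 = 259.
  i=4: a_4=3, p_4 = 3*554 + 77 = 1739, q_4 = 3*259 + 36 = 813.
  i=5: a_5=3, p_5 = 3*1739 + 554 = 5771, q_5 = 3*813 + 259 = 2698.

2/1, 15/7, 77/36, 554/259, 1739/813, 5771/2698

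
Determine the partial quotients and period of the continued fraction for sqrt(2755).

[52; (2, 20, 2, 104)]

Write x_i = (sqrt(2755) + m_i)/d_i with (m_0, d_0) = (0, 1). a_0 = floor(sqrt(2755)) = 52, since 52^2 = 2704 <= 2755 < 2809 = 53^2.
Iterate m_{i+1} = d_i*a_i - m_i, d_{i+1} = (2755 - m_{i+1}^2)/d_i, a_{i+1} = floor((a_0 + m_{i+1})/d_{i+1}):
  m_1 = 1*52 - 0 = 52, d_1 = (2755 - 52^2)/1 = 51/1 = 51, a_1 = floor((52 + 52)/51) = 2.
  m_2 = 51*2 - 52 = 50, d_2 = (2755 - 50^2)/51 = 255/51 = 5, a_2 = floor((52 + 50)/5) = 20.
  m_3 = 5*20 - 50 = 50, d_3 = (2755 - 50^2)/5 = 255/5 = 51, a_3 = floor((52 + 50)/51) = 2.
  m_4 = 51*2 - 50 = 52, d_4 = (2755 - 52^2)/51 = 51/51 = 1, a_4 = floor((52 + 52)/1) = 104.
  m_5 = 1*104 - 52 = 52, d_5 = (2755 - 52^2)/1 = 51/1 = 51: (m_5, d_5) = (m_1, d_1) = (52, 51), so from here the quotients repeat a_1, ..., a_4; the period length is 4.
Hence the expansion of sqrt(2755) is a_0 = 52 followed by the repeating block 2, 20, 2, 104 (period 4).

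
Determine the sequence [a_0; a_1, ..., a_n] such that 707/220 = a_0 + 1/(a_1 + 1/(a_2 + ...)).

Run the Euclidean algorithm on 707 and 220; the successive quotients are the partial quotients a_0, a_1, ... (each step inverts the fractional part left over by the previous one):
  707 = 3*220 + 47, so a_0 = 3.
  220 = 4*47 + 32, so a_1 = 4.
  47 = 1*32 + 15, so a_2 = 1.
  32 = 2*15 + 2, so a_3 = 2.
  15 = 7*2 + 1, so a_4 = 7.
  2 = 2*1 + 0, so a_5 = 2.
The remainder reaches 0 after 6 divisions, so the expansion has 6 partial quotients, read off in order.

[3; 4, 1, 2, 7, 2]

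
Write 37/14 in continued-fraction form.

Run the Euclidean algorithm on 37 and 14; the successive quotients are the partial quotients a_0, a_1, ... (each step inverts the fractional part left over by the previous one):
  37 = 2*14 + 9, so a_0 = 2.
  14 = 1*9 + 5, so a_1 = 1.
  9 = 1*5 + 4, so a_2 = 1.
  5 = 1*4 + 1, so a_3 = 1.
  4 = 4*1 + 0, so a_4 = 4.
The remainder reaches 0 after 5 divisions, so the expansion has 5 partial quotients, read off in order.

[2; 1, 1, 1, 4]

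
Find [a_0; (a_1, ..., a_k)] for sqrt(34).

Write x_i = (sqrt(34) + m_i)/d_i with (m_0, d_0) = (0, 1). a_0 = floor(sqrt(34)) = 5, since 5^2 = 25 <= 34 < 36 = 6^2.
Iterate m_{i+1} = d_i*a_i - m_i, d_{i+1} = (34 - m_{i+1}^2)/d_i, a_{i+1} = floor((a_0 + m_{i+1})/d_{i+1}):
  m_1 = 1*5 - 0 = 5, d_1 = (34 - 5^2)/1 = 9/1 = 9, a_1 = floor((5 + 5)/9) = 1.
  m_2 = 9*1 - 5 = 4, d_2 = (34 - 4^2)/9 = 18/9 = 2, a_2 = floor((5 + 4)/2) = 4.
  m_3 = 2*4 - 4 = 4, d_3 = (34 - 4^2)/2 = 18/2 = 9, a_3 = floor((5 + 4)/9) = 1.
  m_4 = 9*1 - 4 = 5, d_4 = (34 - 5^2)/9 = 9/9 = 1, a_4 = floor((5 + 5)/1) = 10.
  m_5 = 1*10 - 5 = 5, d_5 = (34 - 5^2)/1 = 9/1 = 9: (m_5, d_5) = (m_1, d_1) = (5, 9), so from here the quotients repeat a_1, ..., a_4; the period length is 4.
Hence the expansion of sqrt(34) is a_0 = 5 followed by the repeating block 1, 4, 1, 10 (period 4).

[5; (1, 4, 1, 10)]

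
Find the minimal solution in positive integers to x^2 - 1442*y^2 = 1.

(x, y) = (1443, 38)

First expand sqrt(1442) as a continued fraction. With x_i = (sqrt(1442) + m_i)/d_i and (m_0, d_0) = (0, 1): a_0 = floor(sqrt(1442)) = 37, since 37^2 = 1369 <= 1442 < 1444 = 38^2.
Iterate m_{i+1} = d_i*a_i - m_i, d_{i+1} = (1442 - m_{i+1}^2)/d_i, a_{i+1} = floor((a_0 + m_{i+1})/d_{i+1}):
  m_1 = 1*37 - 0 = 37, d_1 = (1442 - 37^2)/1 = 73/1 = 73, a_1 = floor((37 + 37)/73) = 1.
  m_2 = 73*1 - 37 = 36, d_2 = (1442 - 36^2)/73 = 146/73 = 2, a_2 = floor((37 + 36)/2) = 36.
  m_3 = 2*36 - 36 = 36, d_3 = (1442 - 36^2)/2 = 146/2 = 73, a_3 = floor((37 + 36)/73) = 1.
  m_4 = 73*1 - 36 = 37, d_4 = (1442 - 37^2)/73 = 73/73 = 1, a_4 = floor((37 + 37)/1) = 74.
  m_5 = 1*74 - 37 = 37, d_5 = (1442 - 37^2)/1 = 73/1 = 73: (m_5, d_5) = (m_1, d_1) = (37, 73), so from here the quotients repeat a_1, ..., a_4; the period length is 4.
So sqrt(1442) = [37; (1, 36, 1, 74)] with period length k = 4.
k is even, so the fundamental solution of x^2 - 1442y^2 = 1 is (p_{k-1}, q_{k-1}) = (p_3, q_3); compute convergents through index 3.
Convergents (p_i = a_i*p_{i-1} + p_{i-2}, q_i = a_i*q_{i-1} + q_{i-2} with p_{-2}=0, p_{-1}=1, q_{-2}=1, q_{-1}=0):
  i=0: a_0=37, p_0 = 37*1 + 0 = 37, q_0 = 37*0 + 1 = 1.
  i=1: a_1=1, p_1 = 1*37 + 1 = 38, q_1 = 1*1 + 0 = 1.
  i=2: a_2=36, p_2 = 36*38 + 37 = 1405, q_2 = 36*1 + 1 = 37.
  i=3: a_3=1, p_3 = 1*1405 + 38 = 1443, q_3 = 1*37 + 1 = 38.
Check: 1443^2 - 1442*38^2 = 2082249 - 2082248 = 1, so (x, y) = (1443, 38) solves the equation, and by the theorem it is the least positive solution.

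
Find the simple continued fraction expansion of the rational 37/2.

Run the Euclidean algorithm on 37 and 2; the successive quotients are the partial quotients a_0, a_1, ... (each step inverts the fractional part left over by the previous one):
  37 = 18*2 + 1, so a_0 = 18.
  2 = 2*1 + 0, so a_1 = 2.
The remainder reaches 0 after 2 divisions, so the expansion has 2 partial quotients, read off in order.

[18; 2]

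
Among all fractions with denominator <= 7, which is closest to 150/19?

Expand x = 150/19 as a continued fraction with the Euclidean algorithm:
  150 = 7*19 + 17, so a_0 = 7.
  19 = 1*17 + 2, so a_1 = 1.
  17 = 8*2 + 1, so a_2 = 8.
  2 = 2*1 + 0, so a_3 = 2.
so x = [7; 1, 8, 2].
Convergents (p_i = a_i*p_{i-1} + p_{i-2}, q_i = a_i*q_{i-1} + q_{i-2} with p_{-2}=0, p_{-1}=1, q_{-2}=1, q_{-1}=0), until the denominator exceeds 7:
  i=0: a_0=7, p_0 = 7*1 + 0 = 7, q_0 = 7*0 + 1 = 1.
  i=1: a_1=1, p_1 = 1*7 + 1 = 8, q_1 = 1*1 + 0 = 1.
  i=2: a_2=8, p_2 = 8*8 + 7 = 71, q_2 = 8*1 + 1 = 9.
q_2 = 9 > 7, so the last convergent with denominator <= 7 is p_1/q_1 = 8/1.
The closest fraction with denominator <= 7 is either p_1/q_1 or the intermediate fraction (k*p_1 + p_0)/(k*q_1 + q_0) with the largest k >= 1 whose denominator stays <= 7; these approach x as k grows, and every other convergent or intermediate fraction in range is farther away.
Largest k: floor((7 - q_0)/q_1) = floor((7 - 1)/1) = 6.
That gives (6*8 + 7)/(6*1 + 1) = 55/7.
Compare the errors: |x - 8/1| = |150*1 - 8*19|/(19*1) = 2/19, and |x - 55/7| = |150*7 - 55*19|/(19*7) = 5/133.
Cross-multiplying, 5*19 = 95 < 266 = 2*133, so 5/133 is smaller: the intermediate fraction 55/7 is closer to x than 8/1.

55/7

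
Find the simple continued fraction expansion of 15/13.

Run the Euclidean algorithm on 15 and 13; the successive quotients are the partial quotients a_0, a_1, ... (each step inverts the fractional part left over by the previous one):
  15 = 1*13 + 2, so a_0 = 1.
  13 = 6*2 + 1, so a_1 = 6.
  2 = 2*1 + 0, so a_2 = 2.
The remainder reaches 0 after 3 divisions, so the expansion has 3 partial quotients, read off in order.

[1; 6, 2]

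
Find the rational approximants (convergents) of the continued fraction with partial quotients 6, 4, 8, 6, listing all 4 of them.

6/1, 25/4, 206/33, 1261/202

Using the convergent recurrence p_i = a_i*p_{i-1} + p_{i-2}, q_i = a_i*q_{i-1} + q_{i-2} with p_{-2}=0, p_{-1}=1, q_{-2}=1, q_{-1}=0:
  i=0: a_0=6, p_0 = 6*1 + 0 = 6, q_0 = 6*0 + 1 = 1.
  i=1: a_1=4, p_1 = 4*6 + 1 = 25, q_1 = 4*1 + 0 = 4.
  i=2: a_2=8, p_2 = 8*25 + 6 = 206, q_2 = 8*4 + 1 = 33.
  i=3: a_3=6, p_3 = 6*206 + 25 = 1261, q_3 = 6*33 + 4 = 202.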